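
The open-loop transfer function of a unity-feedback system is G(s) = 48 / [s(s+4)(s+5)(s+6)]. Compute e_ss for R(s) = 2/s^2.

5

One free integrator in G(s): this is a type 1 system.
K_v = lim_{s→0} s·G(s) = 48 / (4·5·6) = 0.4.
e_ss = 2/K_v = 2/0.4 = 5.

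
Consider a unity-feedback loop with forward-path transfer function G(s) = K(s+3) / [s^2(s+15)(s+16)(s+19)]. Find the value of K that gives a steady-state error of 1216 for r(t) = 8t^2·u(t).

20

System type = 2 (two poles at s=0).
K_a = lim_{s→0} s^2·G(s) = K·3 / (15·16·19) = (1/1520)·K.
e_ss = 16/K_a = 1216 ⇒ K_a = 1/76 ⇒ K = (1/76)/(1/1520) = 20.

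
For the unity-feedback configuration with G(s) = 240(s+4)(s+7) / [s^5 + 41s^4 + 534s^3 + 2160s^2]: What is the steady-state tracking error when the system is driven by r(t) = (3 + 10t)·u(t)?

0

Lowest-order denominator term is 2160s^2, so the open loop has 2 poles at the origin → type 2 system. By superposition:
  • 3: tracked with zero error.
  • 10t: tracked with zero error.
Total e_ss = 0.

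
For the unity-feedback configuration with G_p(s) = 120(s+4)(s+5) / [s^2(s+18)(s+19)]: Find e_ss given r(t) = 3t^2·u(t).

0.855

Two free integrators in G_p(s): this is a type 2 system.
K_a = lim_{s→0} s^2·G_p(s) = 120·4·5 / (18·19) = 400/57.
r(t) = 3t^2 gives R(s) = 6/s^3.
e_ss = 6/K_a = 6/(400/57) = 0.855.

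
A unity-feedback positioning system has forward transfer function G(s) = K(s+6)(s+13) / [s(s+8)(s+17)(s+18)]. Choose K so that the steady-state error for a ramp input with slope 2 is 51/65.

The open loop has one pole at the origin → type 1 system.
K_v = lim_{s→0} s·G(s) = K·6·13 / (8·17·18) = (13/408)·K.
e_ss = 2/K_v = 51/65 ⇒ K_v = 130/51 ⇒ K = (130/51)/(13/408) = 80.

80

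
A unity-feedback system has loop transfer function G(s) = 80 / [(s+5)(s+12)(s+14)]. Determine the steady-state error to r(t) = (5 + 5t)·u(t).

infinity

No free integrators in G(s): this is a type 0 system. Treating each term separately:
  • 5: e_ss = 5/(1+K_p) with K_p=2/21 → 105/23.
  • 5t: a type-0 system cannot track it, e_ss → ∞.
The unbounded component dominates.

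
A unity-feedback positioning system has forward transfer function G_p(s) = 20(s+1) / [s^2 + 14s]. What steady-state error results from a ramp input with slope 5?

The denominator has no term below 14s — 1 pole at s=0, type 1.
K_v = lim_{s→0} s·G_p(s) = 20·1 / 14 = 10/7.
e_ss = 5/K_v = 5/(10/7) = 3.5.

3.5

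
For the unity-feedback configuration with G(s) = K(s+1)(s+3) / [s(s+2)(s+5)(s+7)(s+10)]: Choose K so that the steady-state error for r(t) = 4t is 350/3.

One free integrator in G(s): this is a type 1 system.
K_v = lim_{s→0} s·G(s) = K·1·3 / (2·5·7·10) = (3/700)·K.
e_ss = 4/K_v = 350/3 ⇒ K_v = 6/175 ⇒ K = (6/175)/(3/700) = 8.

8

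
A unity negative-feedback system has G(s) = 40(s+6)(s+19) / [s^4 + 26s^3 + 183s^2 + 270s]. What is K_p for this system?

K_p = lim_{s→0} G(s); with 1 pole at the origin the limit diverges, so K_p = ∞.

infinity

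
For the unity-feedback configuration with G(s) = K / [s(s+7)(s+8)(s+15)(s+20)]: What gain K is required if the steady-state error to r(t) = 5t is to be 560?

150

System type = 1 (one pole at s=0).
K_v = lim_{s→0} s·G(s) = K / (7·8·15·20) = (1/16800)·K.
e_ss = 5/K_v = 560 ⇒ K_v = 1/112 ⇒ K = (1/112)/(1/16800) = 150.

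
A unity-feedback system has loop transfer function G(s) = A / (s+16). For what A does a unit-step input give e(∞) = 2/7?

G(s) has no factors of s in the denominator, so the system is type 0.
K_p = lim_{s→0} G(s) = A / (16) = 0.0625·A.
e_ss = 1/(1 + K_p) = 2/7 ⇒ 1 + 0.0625·A = 3.5 ⇒ A = 40.

40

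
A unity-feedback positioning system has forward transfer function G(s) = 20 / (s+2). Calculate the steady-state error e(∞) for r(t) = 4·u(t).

4/11

System type = 0 (no poles at s=0).
K_p = lim_{s→0} G(s) = 20 / (2) = 10.
e_ss = 4/(1 + K_p) = 4/11.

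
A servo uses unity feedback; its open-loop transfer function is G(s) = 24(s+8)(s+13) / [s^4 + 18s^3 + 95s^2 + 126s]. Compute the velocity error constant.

The denominator has no term below 126s — 1 pole at s=0, type 1.
K_v = lim_{s→0} s·G(s) = 24·8·13 / 126 = 416/21.

416/21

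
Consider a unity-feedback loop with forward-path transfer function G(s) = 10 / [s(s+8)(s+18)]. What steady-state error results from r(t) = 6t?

The open loop has one pole at the origin → type 1 system.
K_v = lim_{s→0} s·G(s) = 10 / (8·18) = 5/72.
e_ss = 6/K_v = 6/(5/72) = 86.4.

86.4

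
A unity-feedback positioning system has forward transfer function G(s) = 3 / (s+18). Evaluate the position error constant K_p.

1/6

No free integrators in G(s): this is a type 0 system.
K_p = lim_{s→0} G(s) = 3 / (18) = 1/6.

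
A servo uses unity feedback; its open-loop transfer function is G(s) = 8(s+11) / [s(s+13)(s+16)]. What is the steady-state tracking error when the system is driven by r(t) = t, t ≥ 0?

G(s) has one factor of s in the denominator, so the system is type 1.
K_v = lim_{s→0} s·G(s) = 8·11 / (13·16) = 11/26.
e_ss = 1/K_v = 1/(11/26) = 26/11.

26/11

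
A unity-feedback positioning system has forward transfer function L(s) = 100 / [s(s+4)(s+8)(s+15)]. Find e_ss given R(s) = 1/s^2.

L(s) has one factor of s in the denominator, so the system is type 1.
K_v = lim_{s→0} s·L(s) = 100 / (4·8·15) = 5/24.
e_ss = 1/K_v = 1/(5/24) = 4.8.

4.8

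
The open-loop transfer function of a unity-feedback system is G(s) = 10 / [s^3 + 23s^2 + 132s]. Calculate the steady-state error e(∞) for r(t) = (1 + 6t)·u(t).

79.2

The denominator has no term below 132s — 1 pole at s=0, type 1. Taking each input component in turn:
  • 1: tracked with zero error.
  • 6t: e_ss = 6/K_v with K_v=5/66 → 79.2.
Total e_ss = 79.2.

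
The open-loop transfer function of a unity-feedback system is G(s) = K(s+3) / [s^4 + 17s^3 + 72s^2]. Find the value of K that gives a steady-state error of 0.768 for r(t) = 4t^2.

250

Lowest-order denominator term is 72s^2, so the open loop has 2 poles at the origin → type 2 system.
K_a = lim_{s→0} s^2·G(s) = K·3 / 72 = (1/24)·K.
e_ss = 8/K_a = 0.768 ⇒ K_a = 125/12 ⇒ K = (125/12)/(1/24) = 250.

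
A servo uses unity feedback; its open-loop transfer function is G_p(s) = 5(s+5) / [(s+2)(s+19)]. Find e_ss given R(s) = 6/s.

G_p(s) has no factors of s in the denominator, so the system is type 0.
K_p = lim_{s→0} G_p(s) = 5·5 / (2·19) = 25/38.
e_ss = 6/(1 + K_p) = 6/(63/38) = 76/21.

76/21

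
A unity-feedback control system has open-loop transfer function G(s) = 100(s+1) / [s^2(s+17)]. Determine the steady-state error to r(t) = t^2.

0.34

The open loop has two poles at the origin → type 2 system.
K_a = lim_{s→0} s^2·G(s) = 100·1 / (17) = 100/17.
r(t) = t^2 gives R(s) = 2/s^3.
e_ss = 2/K_a = 2/(100/17) = 0.34.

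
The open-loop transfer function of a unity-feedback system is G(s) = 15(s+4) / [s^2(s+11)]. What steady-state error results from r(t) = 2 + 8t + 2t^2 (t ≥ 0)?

Two free integrators in G(s): this is a type 2 system. Treating each term separately:
  • 2: tracked with zero error.
  • 8t: tracked with zero error.
  • 2t^2: e_ss = 4/K_a with K_a=60/11 → 11/15.
Total e_ss = 11/15.

11/15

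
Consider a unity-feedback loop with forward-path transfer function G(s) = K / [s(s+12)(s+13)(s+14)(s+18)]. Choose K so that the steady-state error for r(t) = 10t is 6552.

60

G(s) has one factor of s in the denominator, so the system is type 1.
K_v = lim_{s→0} s·G(s) = K / (12·13·14·18) = (1/39312)·K.
e_ss = 10/K_v = 6552 ⇒ K_v = 5/3276 ⇒ K = (5/3276)/(1/39312) = 60.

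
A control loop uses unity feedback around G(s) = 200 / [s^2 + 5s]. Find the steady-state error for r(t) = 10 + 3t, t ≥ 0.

0.075

The denominator has no term below 5s — 1 pole at s=0, type 1. By superposition:
  • 10: tracked with zero error.
  • 3t: e_ss = 3/K_v with K_v=40 → 0.075.
Total e_ss = 0.075.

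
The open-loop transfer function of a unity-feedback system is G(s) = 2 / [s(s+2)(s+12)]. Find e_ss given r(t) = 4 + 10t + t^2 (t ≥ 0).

The open loop has one pole at the origin → type 1 system. By superposition:
  • 4: tracked with zero error.
  • 10t: e_ss = 10/K_v with K_v=1/12 → 120.
  • t^2: a type-1 system cannot track it, e_ss → ∞.
The unbounded component dominates.

infinity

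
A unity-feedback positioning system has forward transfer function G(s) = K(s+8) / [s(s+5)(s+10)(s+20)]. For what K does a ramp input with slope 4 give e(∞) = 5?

100

The open loop has one pole at the origin → type 1 system.
K_v = lim_{s→0} s·G(s) = K·8 / (5·10·20) = 0.008·K.
e_ss = 4/K_v = 5 ⇒ K_v = 0.8 ⇒ K = 0.8/0.008 = 100.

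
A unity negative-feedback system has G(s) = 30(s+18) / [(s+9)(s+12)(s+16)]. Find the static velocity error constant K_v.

System type = 0 (no poles at s=0).
K_v = lim_{s→0} s·G(s) = 0 (the extra factor of s kills the finite limit).

0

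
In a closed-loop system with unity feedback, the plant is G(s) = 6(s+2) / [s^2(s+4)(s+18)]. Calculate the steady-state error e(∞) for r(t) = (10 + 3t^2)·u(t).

36

G(s) has two factors of s in the denominator, so the system is type 2. By superposition:
  • 10: tracked with zero error.
  • 3t^2: e_ss = 6/K_a with K_a=1/6 → 36.
Total e_ss = 36.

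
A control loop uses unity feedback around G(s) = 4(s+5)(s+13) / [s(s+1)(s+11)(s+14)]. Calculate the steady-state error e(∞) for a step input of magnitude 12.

The open loop has one pole at the origin → type 1 system.
A type-1 system has K_p = ∞, so it tracks a step input with zero steady-state error.

0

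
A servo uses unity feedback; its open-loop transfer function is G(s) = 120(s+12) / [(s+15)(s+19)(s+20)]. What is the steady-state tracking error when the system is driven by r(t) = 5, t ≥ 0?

475/119

No free integrators in G(s): this is a type 0 system.
K_p = lim_{s→0} G(s) = 120·12 / (15·19·20) = 24/95.
e_ss = 5/(1 + K_p) = 5/(119/95) = 475/119.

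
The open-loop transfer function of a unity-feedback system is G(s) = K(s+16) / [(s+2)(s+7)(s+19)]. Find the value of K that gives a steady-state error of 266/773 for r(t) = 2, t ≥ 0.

80

G(s) has no factors of s in the denominator, so the system is type 0.
K_p = lim_{s→0} G(s) = K·16 / (2·7·19) = (8/133)·K.
e_ss = 2/(1 + K_p) = 266/773 ⇒ 1 + (8/133)·K = 773/133 ⇒ K = 80.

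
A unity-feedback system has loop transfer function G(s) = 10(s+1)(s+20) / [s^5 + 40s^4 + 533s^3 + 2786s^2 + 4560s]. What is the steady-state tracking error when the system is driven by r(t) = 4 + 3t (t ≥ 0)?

Factoring s from the denominator leaves a polynomial with constant term 4560, so the system is type 1. By superposition:
  • 4: tracked with zero error.
  • 3t: e_ss = 3/K_v with K_v=5/114 → 68.4.
Total e_ss = 68.4.

68.4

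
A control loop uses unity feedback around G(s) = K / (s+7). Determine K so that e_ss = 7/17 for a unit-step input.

No free integrators in G(s): this is a type 0 system.
K_p = lim_{s→0} G(s) = K / (7) = (1/7)·K.
e_ss = 1/(1 + K_p) = 7/17 ⇒ 1 + (1/7)·K = 17/7 ⇒ K = 10.

10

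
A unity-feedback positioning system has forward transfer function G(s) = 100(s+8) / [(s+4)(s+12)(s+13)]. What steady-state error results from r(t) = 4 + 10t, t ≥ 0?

System type = 0 (no poles at s=0). Taking each input component in turn:
  • 4: e_ss = 4/(1+K_p) with K_p=50/39 → 156/89.
  • 10t: a type-0 system cannot track it, e_ss → ∞.
The unbounded component dominates.

infinity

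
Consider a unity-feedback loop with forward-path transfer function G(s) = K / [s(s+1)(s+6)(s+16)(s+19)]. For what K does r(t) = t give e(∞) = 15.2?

120

The open loop has one pole at the origin → type 1 system.
K_v = lim_{s→0} s·G(s) = K / (1·6·16·19) = (1/1824)·K.
e_ss = 1/K_v = 15.2 ⇒ K_v = 5/76 ⇒ K = (5/76)/(1/1824) = 120.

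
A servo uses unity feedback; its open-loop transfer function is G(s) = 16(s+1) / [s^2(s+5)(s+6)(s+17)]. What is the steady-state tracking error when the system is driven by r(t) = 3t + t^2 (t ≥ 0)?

System type = 2 (two poles at s=0). Treating each term separately:
  • 3t: tracked with zero error.
  • t^2: e_ss = 2/K_a with K_a=8/255 → 63.75.
Total e_ss = 63.75.

63.75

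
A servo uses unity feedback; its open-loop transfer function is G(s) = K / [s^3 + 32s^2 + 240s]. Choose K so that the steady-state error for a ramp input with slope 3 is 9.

The denominator has no term below 240s — 1 pole at s=0, type 1.
K_v = lim_{s→0} s·G(s) = K / 240 = (1/240)·K.
e_ss = 3/K_v = 9 ⇒ K_v = 1/3 ⇒ K = (1/3)/(1/240) = 80.

80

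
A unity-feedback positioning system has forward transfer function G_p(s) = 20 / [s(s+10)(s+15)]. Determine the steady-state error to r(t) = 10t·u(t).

System type = 1 (one pole at s=0).
K_v = lim_{s→0} s·G_p(s) = 20 / (10·15) = 2/15.
e_ss = 10/K_v = 10/(2/15) = 75.

75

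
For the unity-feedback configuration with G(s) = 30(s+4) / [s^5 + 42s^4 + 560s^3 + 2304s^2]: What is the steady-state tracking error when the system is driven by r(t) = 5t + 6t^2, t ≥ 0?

230.4

Lowest-order denominator term is 2304s^2, so the open loop has 2 poles at the origin → type 2 system. By superposition:
  • 5t: tracked with zero error.
  • 6t^2: e_ss = 12/K_a with K_a=5/96 → 230.4.
Total e_ss = 230.4.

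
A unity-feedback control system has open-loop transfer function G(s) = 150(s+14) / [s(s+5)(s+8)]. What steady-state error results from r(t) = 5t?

G(s) has one factor of s in the denominator, so the system is type 1.
K_v = lim_{s→0} s·G(s) = 150·14 / (5·8) = 52.5.
e_ss = 5/K_v = 5/52.5 = 2/21.

2/21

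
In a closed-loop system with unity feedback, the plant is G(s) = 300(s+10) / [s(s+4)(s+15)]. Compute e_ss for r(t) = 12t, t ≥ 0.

0.24

One free integrator in G(s): this is a type 1 system.
K_v = lim_{s→0} s·G(s) = 300·10 / (4·15) = 50.
e_ss = 12/K_v = 12/50 = 0.24.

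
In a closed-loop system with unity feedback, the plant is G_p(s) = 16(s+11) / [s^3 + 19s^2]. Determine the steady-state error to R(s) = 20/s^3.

95/44

Factoring s^2 from the denominator leaves a polynomial with constant term 19, so the system is type 2.
K_a = lim_{s→0} s^2·G_p(s) = 16·11 / 19 = 176/19.
r(t) = 10t^2 gives R(s) = 20/s^3.
e_ss = 20/K_a = 20/(176/19) = 95/44.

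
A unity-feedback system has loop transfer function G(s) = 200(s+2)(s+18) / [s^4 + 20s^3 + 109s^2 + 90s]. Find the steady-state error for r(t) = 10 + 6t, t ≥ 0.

Lowest-order denominator term is 90s, so the open loop has 1 pole at the origin → type 1 system. By superposition:
  • 10: tracked with zero error.
  • 6t: e_ss = 6/K_v with K_v=80 → 0.075.
Total e_ss = 0.075.

0.075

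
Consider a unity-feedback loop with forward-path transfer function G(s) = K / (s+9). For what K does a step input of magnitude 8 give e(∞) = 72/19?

G(s) has no factors of s in the denominator, so the system is type 0.
K_p = lim_{s→0} G(s) = K / (9) = (1/9)·K.
e_ss = 8/(1 + K_p) = 72/19 ⇒ 1 + (1/9)·K = 19/9 ⇒ K = 10.

10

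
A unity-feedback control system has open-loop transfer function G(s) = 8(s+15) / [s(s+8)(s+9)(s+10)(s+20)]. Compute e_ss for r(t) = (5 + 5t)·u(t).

600

G(s) has one factor of s in the denominator, so the system is type 1. Taking each input component in turn:
  • 5: tracked with zero error.
  • 5t: e_ss = 5/K_v with K_v=1/120 → 600.
Total e_ss = 600.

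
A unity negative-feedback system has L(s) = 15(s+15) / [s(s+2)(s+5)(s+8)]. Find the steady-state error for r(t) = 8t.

One free integrator in L(s): this is a type 1 system.
K_v = lim_{s→0} s·L(s) = 15·15 / (2·5·8) = 2.8125.
e_ss = 8/K_v = 8/2.8125 = 128/45.

128/45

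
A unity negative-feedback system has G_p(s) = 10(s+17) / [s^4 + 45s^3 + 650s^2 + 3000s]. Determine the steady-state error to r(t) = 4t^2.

infinity

The denominator has no term below 3000s — 1 pole at s=0, type 1.
K_a = lim_{s→0} s^2·G_p(s) = 0; the steady-state error to this parabolic input grows without bound.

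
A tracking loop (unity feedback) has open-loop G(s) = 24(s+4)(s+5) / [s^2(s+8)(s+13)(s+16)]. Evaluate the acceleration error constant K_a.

15/52

Two free integrators in G(s): this is a type 2 system.
K_a = lim_{s→0} s^2·G(s) = 24·4·5 / (8·13·16) = 15/52.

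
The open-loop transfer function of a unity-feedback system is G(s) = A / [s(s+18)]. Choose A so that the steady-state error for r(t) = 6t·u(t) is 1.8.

One free integrator in G(s): this is a type 1 system.
K_v = lim_{s→0} s·G(s) = A / (18) = (1/18)·A.
e_ss = 6/K_v = 1.8 ⇒ K_v = 10/3 ⇒ A = (10/3)/(1/18) = 60.

60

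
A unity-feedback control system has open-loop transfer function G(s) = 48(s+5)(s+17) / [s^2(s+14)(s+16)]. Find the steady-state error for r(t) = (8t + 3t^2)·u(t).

28/85

The open loop has two poles at the origin → type 2 system. Taking each input component in turn:
  • 8t: tracked with zero error.
  • 3t^2: e_ss = 6/K_a with K_a=255/14 → 28/85.
Total e_ss = 28/85.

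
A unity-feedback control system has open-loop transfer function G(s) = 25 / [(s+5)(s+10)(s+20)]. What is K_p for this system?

System type = 0 (no poles at s=0).
K_p = lim_{s→0} G(s) = 25 / (5·10·20) = 0.025.

0.025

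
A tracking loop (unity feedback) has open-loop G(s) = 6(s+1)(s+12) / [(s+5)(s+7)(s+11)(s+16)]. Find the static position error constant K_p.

The open loop has no poles at the origin → type 0 system.
K_p = lim_{s→0} G(s) = 6·1·12 / (5·7·11·16) = 9/770.

9/770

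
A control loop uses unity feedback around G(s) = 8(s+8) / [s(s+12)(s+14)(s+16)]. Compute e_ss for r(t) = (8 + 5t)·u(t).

210

System type = 1 (one pole at s=0). Treating each term separately:
  • 8: tracked with zero error.
  • 5t: e_ss = 5/K_v with K_v=1/42 → 210.
Total e_ss = 210.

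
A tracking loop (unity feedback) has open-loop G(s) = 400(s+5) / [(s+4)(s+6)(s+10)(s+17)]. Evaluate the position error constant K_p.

No free integrators in G(s): this is a type 0 system.
K_p = lim_{s→0} G(s) = 400·5 / (4·6·10·17) = 25/51.

25/51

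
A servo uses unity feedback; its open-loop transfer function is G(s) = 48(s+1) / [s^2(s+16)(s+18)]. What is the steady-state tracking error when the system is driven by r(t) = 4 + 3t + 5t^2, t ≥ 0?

G(s) has two factors of s in the denominator, so the system is type 2. Taking each input component in turn:
  • 4: tracked with zero error.
  • 3t: tracked with zero error.
  • 5t^2: e_ss = 10/K_a with K_a=1/6 → 60.
Total e_ss = 60.

60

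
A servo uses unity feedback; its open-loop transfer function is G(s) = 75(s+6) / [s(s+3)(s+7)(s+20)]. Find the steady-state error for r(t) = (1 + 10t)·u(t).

28/3

G(s) has one factor of s in the denominator, so the system is type 1. Treating each term separately:
  • 1: tracked with zero error.
  • 10t: e_ss = 10/K_v with K_v=15/14 → 28/3.
Total e_ss = 28/3.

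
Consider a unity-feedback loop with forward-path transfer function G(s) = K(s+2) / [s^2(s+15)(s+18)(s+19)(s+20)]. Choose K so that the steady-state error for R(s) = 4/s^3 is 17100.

The open loop has two poles at the origin → type 2 system.
K_a = lim_{s→0} s^2·G(s) = K·2 / (15·18·19·20) = (1/51300)·K.
e_ss = 4/K_a = 17100 ⇒ K_a = 1/4275 ⇒ K = (1/4275)/(1/51300) = 12.

12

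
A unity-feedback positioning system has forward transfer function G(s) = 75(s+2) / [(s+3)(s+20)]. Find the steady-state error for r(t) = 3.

6/7

The open loop has no poles at the origin → type 0 system.
K_p = lim_{s→0} G(s) = 75·2 / (3·20) = 2.5.
e_ss = 3/(1 + K_p) = 3/3.5 = 6/7.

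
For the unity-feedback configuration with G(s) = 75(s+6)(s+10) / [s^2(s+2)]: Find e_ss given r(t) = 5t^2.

System type = 2 (two poles at s=0).
K_a = lim_{s→0} s^2·G(s) = 75·6·10 / (2) = 2250.
r(t) = 5t^2 gives R(s) = 10/s^3.
e_ss = 10/K_a = 10/2250 = 1/225.

1/225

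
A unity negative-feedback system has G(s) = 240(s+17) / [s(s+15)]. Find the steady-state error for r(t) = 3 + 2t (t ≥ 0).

1/136

G(s) has one factor of s in the denominator, so the system is type 1. Treating each term separately:
  • 3: tracked with zero error.
  • 2t: e_ss = 2/K_v with K_v=272 → 1/136.
Total e_ss = 1/136.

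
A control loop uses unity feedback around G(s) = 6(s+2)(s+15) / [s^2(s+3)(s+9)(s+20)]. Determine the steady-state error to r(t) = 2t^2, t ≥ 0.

12

System type = 2 (two poles at s=0).
K_a = lim_{s→0} s^2·G(s) = 6·2·15 / (3·9·20) = 1/3.
r(t) = 2t^2 gives R(s) = 4/s^3.
e_ss = 4/K_a = 4/(1/3) = 12.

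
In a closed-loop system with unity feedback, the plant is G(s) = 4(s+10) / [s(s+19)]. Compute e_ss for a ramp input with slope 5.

The open loop has one pole at the origin → type 1 system.
K_v = lim_{s→0} s·G(s) = 4·10 / (19) = 40/19.
e_ss = 5/K_v = 5/(40/19) = 2.375.

2.375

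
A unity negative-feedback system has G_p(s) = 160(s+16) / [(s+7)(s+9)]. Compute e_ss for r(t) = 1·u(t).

System type = 0 (no poles at s=0).
K_p = lim_{s→0} G_p(s) = 160·16 / (7·9) = 2560/63.
e_ss = 1/(1 + K_p) = 1/(2623/63) = 63/2623.

63/2623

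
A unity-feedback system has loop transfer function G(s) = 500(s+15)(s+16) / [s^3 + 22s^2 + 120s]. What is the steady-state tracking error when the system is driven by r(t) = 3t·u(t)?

0.003

The denominator has no term below 120s — 1 pole at s=0, type 1.
K_v = lim_{s→0} s·G(s) = 500·15·16 / 120 = 1000.
e_ss = 3/K_v = 3/1000 = 0.003.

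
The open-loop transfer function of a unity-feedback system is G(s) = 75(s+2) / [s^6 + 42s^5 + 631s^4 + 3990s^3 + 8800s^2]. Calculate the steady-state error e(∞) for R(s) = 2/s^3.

Factoring s^2 from the denominator leaves a polynomial with constant term 8800, so the system is type 2.
K_a = lim_{s→0} s^2·G(s) = 75·2 / 8800 = 3/176.
r(t) = t^2 gives R(s) = 2/s^3.
e_ss = 2/K_a = 2/(3/176) = 352/3.

352/3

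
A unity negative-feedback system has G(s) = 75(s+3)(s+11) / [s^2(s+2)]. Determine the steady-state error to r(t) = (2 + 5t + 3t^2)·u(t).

The open loop has two poles at the origin → type 2 system. Treating each term separately:
  • 2: tracked with zero error.
  • 5t: tracked with zero error.
  • 3t^2: e_ss = 6/K_a with K_a=1237.5 → 4/825.
Total e_ss = 4/825.

4/825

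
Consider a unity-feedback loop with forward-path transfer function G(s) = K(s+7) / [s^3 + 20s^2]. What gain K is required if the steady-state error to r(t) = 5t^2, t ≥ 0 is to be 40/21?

15

The denominator has no term below 20s^2 — 2 poles at s=0, type 2.
K_a = lim_{s→0} s^2·G(s) = K·7 / 20 = 0.35·K.
e_ss = 10/K_a = 40/21 ⇒ K_a = 5.25 ⇒ K = 5.25/0.35 = 15.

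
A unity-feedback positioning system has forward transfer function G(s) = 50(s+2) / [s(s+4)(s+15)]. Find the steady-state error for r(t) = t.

The open loop has one pole at the origin → type 1 system.
K_v = lim_{s→0} s·G(s) = 50·2 / (4·15) = 5/3.
e_ss = 1/K_v = 1/(5/3) = 0.6.

0.6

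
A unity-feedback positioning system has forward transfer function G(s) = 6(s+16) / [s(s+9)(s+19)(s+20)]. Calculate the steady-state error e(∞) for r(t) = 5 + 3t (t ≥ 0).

One free integrator in G(s): this is a type 1 system. Treating each term separately:
  • 5: tracked with zero error.
  • 3t: e_ss = 3/K_v with K_v=8/285 → 106.875.
Total e_ss = 106.875.

106.875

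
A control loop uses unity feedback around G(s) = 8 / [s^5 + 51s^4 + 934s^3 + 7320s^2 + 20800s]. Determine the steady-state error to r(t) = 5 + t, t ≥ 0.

Lowest-order denominator term is 20800s, so the open loop has 1 pole at the origin → type 1 system. Taking each input component in turn:
  • 5: tracked with zero error.
  • t: e_ss = 1/K_v with K_v=1/2600 → 2600.
Total e_ss = 2600.

2600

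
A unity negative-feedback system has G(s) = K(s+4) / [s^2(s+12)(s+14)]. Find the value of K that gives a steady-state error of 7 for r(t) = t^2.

System type = 2 (two poles at s=0).
K_a = lim_{s→0} s^2·G(s) = K·4 / (12·14) = (1/42)·K.
e_ss = 2/K_a = 7 ⇒ K_a = 2/7 ⇒ K = (2/7)/(1/42) = 12.

12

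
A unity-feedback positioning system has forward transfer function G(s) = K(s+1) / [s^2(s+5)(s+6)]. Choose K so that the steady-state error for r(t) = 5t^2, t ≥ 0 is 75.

G(s) has two factors of s in the denominator, so the system is type 2.
K_a = lim_{s→0} s^2·G(s) = K·1 / (5·6) = (1/30)·K.
e_ss = 10/K_a = 75 ⇒ K_a = 2/15 ⇒ K = (2/15)/(1/30) = 4.

4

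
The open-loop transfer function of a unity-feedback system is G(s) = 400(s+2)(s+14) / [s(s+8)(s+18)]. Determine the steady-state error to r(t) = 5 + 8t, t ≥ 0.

18/175

System type = 1 (one pole at s=0). Taking each input component in turn:
  • 5: tracked with zero error.
  • 8t: e_ss = 8/K_v with K_v=700/9 → 18/175.
Total e_ss = 18/175.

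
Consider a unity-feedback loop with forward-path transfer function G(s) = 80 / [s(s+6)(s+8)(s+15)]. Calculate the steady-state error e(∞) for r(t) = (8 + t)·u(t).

9

The open loop has one pole at the origin → type 1 system. Treating each term separately:
  • 8: tracked with zero error.
  • t: e_ss = 1/K_v with K_v=1/9 → 9.
Total e_ss = 9.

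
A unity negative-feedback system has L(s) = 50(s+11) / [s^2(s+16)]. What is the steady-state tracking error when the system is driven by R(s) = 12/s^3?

96/275

The open loop has two poles at the origin → type 2 system.
K_a = lim_{s→0} s^2·L(s) = 50·11 / (16) = 34.375.
r(t) = 6t^2 gives R(s) = 12/s^3.
e_ss = 12/K_a = 12/34.375 = 96/275.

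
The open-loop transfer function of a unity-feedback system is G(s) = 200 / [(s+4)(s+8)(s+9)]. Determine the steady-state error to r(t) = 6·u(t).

The open loop has no poles at the origin → type 0 system.
K_p = lim_{s→0} G(s) = 200 / (4·8·9) = 25/36.
e_ss = 6/(1 + K_p) = 6/(61/36) = 216/61.

216/61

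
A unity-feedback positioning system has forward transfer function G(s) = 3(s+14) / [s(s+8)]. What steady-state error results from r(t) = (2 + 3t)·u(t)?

4/7

G(s) has one factor of s in the denominator, so the system is type 1. By superposition:
  • 2: tracked with zero error.
  • 3t: e_ss = 3/K_v with K_v=5.25 → 4/7.
Total e_ss = 4/7.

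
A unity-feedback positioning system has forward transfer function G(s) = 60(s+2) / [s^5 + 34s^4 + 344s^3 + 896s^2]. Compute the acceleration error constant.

15/112

Factoring s^2 from the denominator leaves a polynomial with constant term 896, so the system is type 2.
K_a = lim_{s→0} s^2·G(s) = 60·2 / 896 = 15/112.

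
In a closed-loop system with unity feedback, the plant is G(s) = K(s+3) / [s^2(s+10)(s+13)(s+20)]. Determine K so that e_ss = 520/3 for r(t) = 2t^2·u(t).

G(s) has two factors of s in the denominator, so the system is type 2.
K_a = lim_{s→0} s^2·G(s) = K·3 / (10·13·20) = (3/2600)·K.
e_ss = 4/K_a = 520/3 ⇒ K_a = 3/130 ⇒ K = (3/130)/(3/2600) = 20.

20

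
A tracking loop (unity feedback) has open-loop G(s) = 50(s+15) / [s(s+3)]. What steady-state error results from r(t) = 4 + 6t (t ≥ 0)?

The open loop has one pole at the origin → type 1 system. Treating each term separately:
  • 4: tracked with zero error.
  • 6t: e_ss = 6/K_v with K_v=250 → 0.024.
Total e_ss = 0.024.

0.024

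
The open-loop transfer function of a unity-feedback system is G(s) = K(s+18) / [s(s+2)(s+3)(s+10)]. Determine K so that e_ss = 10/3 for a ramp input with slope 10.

10

The open loop has one pole at the origin → type 1 system.
K_v = lim_{s→0} s·G(s) = K·18 / (2·3·10) = 0.3·K.
e_ss = 10/K_v = 10/3 ⇒ K_v = 3 ⇒ K = 3/0.3 = 10.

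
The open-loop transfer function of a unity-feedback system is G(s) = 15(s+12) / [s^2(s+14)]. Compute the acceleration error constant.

90/7

The open loop has two poles at the origin → type 2 system.
K_a = lim_{s→0} s^2·G(s) = 15·12 / (14) = 90/7.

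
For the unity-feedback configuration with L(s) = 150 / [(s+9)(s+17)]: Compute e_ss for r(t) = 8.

L(s) has no factors of s in the denominator, so the system is type 0.
K_p = lim_{s→0} L(s) = 150 / (9·17) = 50/51.
e_ss = 8/(1 + K_p) = 8/(101/51) = 408/101.

408/101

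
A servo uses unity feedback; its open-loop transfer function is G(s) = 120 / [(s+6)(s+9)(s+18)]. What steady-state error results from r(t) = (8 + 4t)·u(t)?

infinity

The open loop has no poles at the origin → type 0 system. Taking each input component in turn:
  • 8: e_ss = 8/(1+K_p) with K_p=10/81 → 648/91.
  • 4t: a type-0 system cannot track it, e_ss → ∞.
The unbounded component dominates.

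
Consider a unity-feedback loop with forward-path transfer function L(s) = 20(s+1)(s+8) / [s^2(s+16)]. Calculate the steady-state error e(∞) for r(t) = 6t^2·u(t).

1.2

System type = 2 (two poles at s=0).
K_a = lim_{s→0} s^2·L(s) = 20·1·8 / (16) = 10.
r(t) = 6t^2 gives R(s) = 12/s^3.
e_ss = 12/K_a = 12/10 = 1.2.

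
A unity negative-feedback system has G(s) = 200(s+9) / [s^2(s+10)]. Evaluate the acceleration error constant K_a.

180

System type = 2 (two poles at s=0).
K_a = lim_{s→0} s^2·G(s) = 200·9 / (10) = 180.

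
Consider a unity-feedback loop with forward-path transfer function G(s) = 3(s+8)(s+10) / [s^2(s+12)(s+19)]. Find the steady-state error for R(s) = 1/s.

System type = 2 (two poles at s=0).
K_p = ∞ for a type-2 system; e_ss to a step is zero.

0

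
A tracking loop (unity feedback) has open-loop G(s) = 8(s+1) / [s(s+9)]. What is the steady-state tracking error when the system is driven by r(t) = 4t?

G(s) has one factor of s in the denominator, so the system is type 1.
K_v = lim_{s→0} s·G(s) = 8·1 / (9) = 8/9.
e_ss = 4/K_v = 4/(8/9) = 4.5.

4.5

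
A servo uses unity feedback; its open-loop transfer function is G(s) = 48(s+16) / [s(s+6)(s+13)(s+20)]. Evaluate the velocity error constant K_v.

32/65

The open loop has one pole at the origin → type 1 system.
K_v = lim_{s→0} s·G(s) = 48·16 / (6·13·20) = 32/65.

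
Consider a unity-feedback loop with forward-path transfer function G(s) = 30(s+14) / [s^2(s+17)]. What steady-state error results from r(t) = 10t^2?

G(s) has two factors of s in the denominator, so the system is type 2.
K_a = lim_{s→0} s^2·G(s) = 30·14 / (17) = 420/17.
r(t) = 10t^2 gives R(s) = 20/s^3.
e_ss = 20/K_a = 20/(420/17) = 17/21.

17/21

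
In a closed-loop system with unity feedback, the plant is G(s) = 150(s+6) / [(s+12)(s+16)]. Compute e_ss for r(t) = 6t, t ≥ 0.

infinity

G(s) has no factors of s in the denominator, so the system is type 0.
K_v = lim_{s→0} s·G(s) = 0; the steady-state error to this ramp input grows without bound.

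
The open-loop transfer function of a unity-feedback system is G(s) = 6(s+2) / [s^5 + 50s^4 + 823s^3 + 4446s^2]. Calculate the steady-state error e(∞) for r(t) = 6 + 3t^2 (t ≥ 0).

Factoring s^2 from the denominator leaves a polynomial with constant term 4446, so the system is type 2. By superposition:
  • 6: tracked with zero error.
  • 3t^2: e_ss = 6/K_a with K_a=2/741 → 2223.
Total e_ss = 2223.

2223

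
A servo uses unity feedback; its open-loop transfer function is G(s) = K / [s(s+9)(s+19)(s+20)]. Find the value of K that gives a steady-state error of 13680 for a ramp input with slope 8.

2

G(s) has one factor of s in the denominator, so the system is type 1.
K_v = lim_{s→0} s·G(s) = K / (9·19·20) = (1/3420)·K.
e_ss = 8/K_v = 13680 ⇒ K_v = 1/1710 ⇒ K = (1/1710)/(1/3420) = 2.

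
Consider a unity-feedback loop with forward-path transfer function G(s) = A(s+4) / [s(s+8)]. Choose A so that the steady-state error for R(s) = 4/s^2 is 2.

4

System type = 1 (one pole at s=0).
K_v = lim_{s→0} s·G(s) = A·4 / (8) = 0.5·A.
e_ss = 4/K_v = 2 ⇒ K_v = 2 ⇒ A = 2/0.5 = 4.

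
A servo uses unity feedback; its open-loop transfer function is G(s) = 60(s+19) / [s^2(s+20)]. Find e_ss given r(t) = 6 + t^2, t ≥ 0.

2/57

Two free integrators in G(s): this is a type 2 system. Taking each input component in turn:
  • 6: tracked with zero error.
  • t^2: e_ss = 2/K_a with K_a=57 → 2/57.
Total e_ss = 2/57.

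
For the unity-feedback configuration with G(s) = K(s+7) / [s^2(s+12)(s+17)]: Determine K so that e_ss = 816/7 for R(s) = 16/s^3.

Two free integrators in G(s): this is a type 2 system.
K_a = lim_{s→0} s^2·G(s) = K·7 / (12·17) = (7/204)·K.
e_ss = 16/K_a = 816/7 ⇒ K_a = 7/51 ⇒ K = (7/51)/(7/204) = 4.

4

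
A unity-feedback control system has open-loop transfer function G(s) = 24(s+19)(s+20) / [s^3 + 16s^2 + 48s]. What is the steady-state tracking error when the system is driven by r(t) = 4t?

The denominator has no term below 48s — 1 pole at s=0, type 1.
K_v = lim_{s→0} s·G(s) = 24·19·20 / 48 = 190.
e_ss = 4/K_v = 4/190 = 2/95.

2/95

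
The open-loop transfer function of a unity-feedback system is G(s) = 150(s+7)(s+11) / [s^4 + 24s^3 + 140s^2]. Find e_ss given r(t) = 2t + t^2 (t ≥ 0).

Factoring s^2 from the denominator leaves a polynomial with constant term 140, so the system is type 2. By superposition:
  • 2t: tracked with zero error.
  • t^2: e_ss = 2/K_a with K_a=82.5 → 4/165.
Total e_ss = 4/165.

4/165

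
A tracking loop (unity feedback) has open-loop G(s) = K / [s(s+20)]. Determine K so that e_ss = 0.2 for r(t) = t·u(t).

One free integrator in G(s): this is a type 1 system.
K_v = lim_{s→0} s·G(s) = K / (20) = 0.05·K.
e_ss = 1/K_v = 0.2 ⇒ K_v = 5 ⇒ K = 5/0.05 = 100.

100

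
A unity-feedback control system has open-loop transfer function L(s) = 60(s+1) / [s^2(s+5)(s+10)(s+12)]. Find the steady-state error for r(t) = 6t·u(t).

0

System type = 2 (two poles at s=0).
K_v = ∞ for a type-2 system; e_ss to a ramp is zero.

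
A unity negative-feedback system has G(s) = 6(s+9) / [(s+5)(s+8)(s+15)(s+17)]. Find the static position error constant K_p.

9/1700

The open loop has no poles at the origin → type 0 system.
K_p = lim_{s→0} G(s) = 6·9 / (5·8·15·17) = 9/1700.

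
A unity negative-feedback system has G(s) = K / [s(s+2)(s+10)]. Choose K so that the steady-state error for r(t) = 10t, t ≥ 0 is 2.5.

G(s) has one factor of s in the denominator, so the system is type 1.
K_v = lim_{s→0} s·G(s) = K / (2·10) = 0.05·K.
e_ss = 10/K_v = 2.5 ⇒ K_v = 4 ⇒ K = 4/0.05 = 80.

80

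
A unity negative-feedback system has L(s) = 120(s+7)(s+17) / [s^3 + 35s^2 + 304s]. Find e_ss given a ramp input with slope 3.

The denominator has no term below 304s — 1 pole at s=0, type 1.
K_v = lim_{s→0} s·L(s) = 120·7·17 / 304 = 1785/38.
e_ss = 3/K_v = 3/(1785/38) = 38/595.

38/595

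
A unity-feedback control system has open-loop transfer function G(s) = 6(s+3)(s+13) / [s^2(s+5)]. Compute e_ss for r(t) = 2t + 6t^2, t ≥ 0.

The open loop has two poles at the origin → type 2 system. Treating each term separately:
  • 2t: tracked with zero error.
  • 6t^2: e_ss = 12/K_a with K_a=46.8 → 10/39.
Total e_ss = 10/39.

10/39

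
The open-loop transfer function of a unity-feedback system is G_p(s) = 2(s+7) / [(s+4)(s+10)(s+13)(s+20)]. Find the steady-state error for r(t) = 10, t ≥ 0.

52000/5207

The open loop has no poles at the origin → type 0 system.
K_p = lim_{s→0} G_p(s) = 2·7 / (4·10·13·20) = 7/5200.
e_ss = 10/(1 + K_p) = 10/(5207/5200) = 52000/5207.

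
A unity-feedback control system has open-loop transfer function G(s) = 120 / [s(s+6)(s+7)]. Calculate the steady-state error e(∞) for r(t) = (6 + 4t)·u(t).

G(s) has one factor of s in the denominator, so the system is type 1. Taking each input component in turn:
  • 6: tracked with zero error.
  • 4t: e_ss = 4/K_v with K_v=20/7 → 1.4.
Total e_ss = 1.4.

1.4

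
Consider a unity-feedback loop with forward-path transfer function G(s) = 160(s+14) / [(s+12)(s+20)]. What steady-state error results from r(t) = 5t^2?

infinity

System type = 0 (no poles at s=0).
For a type-0 system K_a = 0, so e_ss to a parabolic input is unbounded.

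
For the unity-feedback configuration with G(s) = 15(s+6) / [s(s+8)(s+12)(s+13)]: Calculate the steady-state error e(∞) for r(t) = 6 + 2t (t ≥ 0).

416/15

One free integrator in G(s): this is a type 1 system. By superposition:
  • 6: tracked with zero error.
  • 2t: e_ss = 2/K_v with K_v=15/208 → 416/15.
Total e_ss = 416/15.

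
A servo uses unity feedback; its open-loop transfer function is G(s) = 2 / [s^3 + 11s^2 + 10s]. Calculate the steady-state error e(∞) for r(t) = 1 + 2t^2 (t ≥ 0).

infinity

The denominator has no term below 10s — 1 pole at s=0, type 1. By superposition:
  • 1: tracked with zero error.
  • 2t^2: a type-1 system cannot track it, e_ss → ∞.
The unbounded component dominates.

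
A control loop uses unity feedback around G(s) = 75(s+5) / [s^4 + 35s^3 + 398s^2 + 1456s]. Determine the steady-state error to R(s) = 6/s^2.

The denominator has no term below 1456s — 1 pole at s=0, type 1.
K_v = lim_{s→0} s·G(s) = 75·5 / 1456 = 375/1456.
e_ss = 6/K_v = 6/(375/1456) = 23.296.

23.296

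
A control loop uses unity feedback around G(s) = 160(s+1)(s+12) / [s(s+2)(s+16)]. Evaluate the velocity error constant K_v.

G(s) has one factor of s in the denominator, so the system is type 1.
K_v = lim_{s→0} s·G(s) = 160·1·12 / (2·16) = 60.

60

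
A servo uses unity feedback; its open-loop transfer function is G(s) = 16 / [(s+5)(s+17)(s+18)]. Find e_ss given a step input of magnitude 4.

System type = 0 (no poles at s=0).
K_p = lim_{s→0} G(s) = 16 / (5·17·18) = 8/765.
e_ss = 4/(1 + K_p) = 4/(773/765) = 3060/773.

3060/773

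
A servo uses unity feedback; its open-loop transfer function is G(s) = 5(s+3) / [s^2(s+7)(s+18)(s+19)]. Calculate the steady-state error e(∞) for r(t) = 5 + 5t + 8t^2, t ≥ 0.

2553.6

The open loop has two poles at the origin → type 2 system. Taking each input component in turn:
  • 5: tracked with zero error.
  • 5t: tracked with zero error.
  • 8t^2: e_ss = 16/K_a with K_a=5/798 → 2553.6.
Total e_ss = 2553.6.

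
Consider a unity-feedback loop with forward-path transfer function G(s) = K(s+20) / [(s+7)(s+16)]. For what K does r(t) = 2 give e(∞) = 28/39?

10

The open loop has no poles at the origin → type 0 system.
K_p = lim_{s→0} G(s) = K·20 / (7·16) = (5/28)·K.
e_ss = 2/(1 + K_p) = 28/39 ⇒ 1 + (5/28)·K = 39/14 ⇒ K = 10.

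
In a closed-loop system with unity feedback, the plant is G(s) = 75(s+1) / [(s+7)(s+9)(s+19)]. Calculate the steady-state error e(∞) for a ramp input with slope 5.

infinity

The open loop has no poles at the origin → type 0 system.
K_v = lim_{s→0} s·G(s) = 0; the steady-state error to this ramp input grows without bound.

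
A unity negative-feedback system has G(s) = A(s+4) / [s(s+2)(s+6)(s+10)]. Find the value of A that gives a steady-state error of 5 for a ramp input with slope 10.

60

The open loop has one pole at the origin → type 1 system.
K_v = lim_{s→0} s·G(s) = A·4 / (2·6·10) = (1/30)·A.
e_ss = 10/K_v = 5 ⇒ K_v = 2 ⇒ A = 2/(1/30) = 60.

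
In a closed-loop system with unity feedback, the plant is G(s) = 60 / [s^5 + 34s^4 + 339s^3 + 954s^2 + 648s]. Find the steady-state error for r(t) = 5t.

Factoring s from the denominator leaves a polynomial with constant term 648, so the system is type 1.
K_v = lim_{s→0} s·G(s) = 60 / 648 = 5/54.
e_ss = 5/K_v = 5/(5/54) = 54.

54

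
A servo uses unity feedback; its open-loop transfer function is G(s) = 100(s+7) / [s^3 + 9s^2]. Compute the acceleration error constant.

700/9

Lowest-order denominator term is 9s^2, so the open loop has 2 poles at the origin → type 2 system.
K_a = lim_{s→0} s^2·G(s) = 100·7 / 9 = 700/9.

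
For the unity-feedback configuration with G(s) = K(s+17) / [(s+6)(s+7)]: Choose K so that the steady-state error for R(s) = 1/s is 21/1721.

200

The open loop has no poles at the origin → type 0 system.
K_p = lim_{s→0} G(s) = K·17 / (6·7) = (17/42)·K.
e_ss = 1/(1 + K_p) = 21/1721 ⇒ 1 + (17/42)·K = 1721/21 ⇒ K = 200.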